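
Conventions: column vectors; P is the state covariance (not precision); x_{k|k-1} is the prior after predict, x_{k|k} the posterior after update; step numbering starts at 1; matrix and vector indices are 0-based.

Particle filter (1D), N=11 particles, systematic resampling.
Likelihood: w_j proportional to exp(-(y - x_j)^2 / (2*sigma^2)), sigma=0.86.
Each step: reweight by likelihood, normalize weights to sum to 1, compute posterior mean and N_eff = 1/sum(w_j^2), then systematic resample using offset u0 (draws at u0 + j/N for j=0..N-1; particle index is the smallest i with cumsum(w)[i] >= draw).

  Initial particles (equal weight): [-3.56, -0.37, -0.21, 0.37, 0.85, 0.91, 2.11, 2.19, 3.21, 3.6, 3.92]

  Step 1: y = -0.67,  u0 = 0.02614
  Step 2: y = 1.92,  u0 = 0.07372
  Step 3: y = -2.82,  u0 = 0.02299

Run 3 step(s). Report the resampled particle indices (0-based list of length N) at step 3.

step 1: w=[0.0013, 0.3489, 0.3214, 0.1785, 0.0778, 0.0686, 0.0020, 0.0015, 0.0000, 0.0000, 0.0000]  mean=0.0008  Neff=3.7357  idx=[1, 1, 1, 1, 2, 2, 2, 2, 3, 3, 5]
step 2: w=[0.0241, 0.0241, 0.0241, 0.0241, 0.0389, 0.0389, 0.0389, 0.0389, 0.1646, 0.1646, 0.4190]  mean=0.4347  Neff=4.2004  idx=[3, 5, 8, 8, 9, 9, 10, 10, 10, 10, 10]
step 3: w=[0.5434, 0.3143, 0.0323, 0.0323, 0.0323, 0.0323, 0.0026, 0.0026, 0.0026, 0.0026, 0.0026]  mean=-0.2074  Neff=2.5108  idx=[0, 0, 0, 0, 0, 0, 1, 1, 1, 1, 4]

resampled_idx = [0, 0, 0, 0, 0, 0, 1, 1, 1, 1, 4]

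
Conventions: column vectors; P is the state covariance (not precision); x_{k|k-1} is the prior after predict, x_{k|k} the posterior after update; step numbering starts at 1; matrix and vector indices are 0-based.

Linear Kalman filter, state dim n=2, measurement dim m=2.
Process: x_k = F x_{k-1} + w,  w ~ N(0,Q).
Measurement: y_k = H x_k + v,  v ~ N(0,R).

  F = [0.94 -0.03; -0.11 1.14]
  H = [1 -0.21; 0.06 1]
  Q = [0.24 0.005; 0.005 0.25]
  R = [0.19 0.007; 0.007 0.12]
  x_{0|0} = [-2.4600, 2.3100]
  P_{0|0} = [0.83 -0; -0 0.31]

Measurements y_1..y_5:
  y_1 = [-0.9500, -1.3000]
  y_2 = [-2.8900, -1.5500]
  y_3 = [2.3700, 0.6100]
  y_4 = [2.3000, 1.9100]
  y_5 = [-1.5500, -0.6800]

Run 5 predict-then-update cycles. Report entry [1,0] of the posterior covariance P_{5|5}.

step 1: x^-=[-2.3817, 2.9040]  P^-=[0.9737 -0.0914; -0.0914 0.6629]  S=[1.2313 -0.1641; -0.1641 0.7755]  K=[0.8239 0.1318; -0.0765 0.8316]  nu=[2.0415, -4.0611]  x^+=[-1.2347, -0.6295]  P^+=[0.1600 0.0120; 0.0120 0.0985]
step 2: x^-=[-1.1418, -0.5818]  P^-=[0.3808 -0.0020; -0.0020 0.3770]  S=[0.5883 -0.0513; -0.0513 0.4981]  K=[0.6576 0.1095; -0.0727 0.7491]  nu=[-1.8704, -0.8997]  x^+=[-2.4703, -1.1198]  P^+=[0.1278 0.0101; 0.0101 0.0888]
step 3: x^-=[-2.2885, -1.0049]  P^-=[0.3525 -0.0004; -0.0004 0.3644]  S=[0.5587 -0.0488; -0.0488 0.4856]  K=[0.6404 0.1070; -0.0728 0.7430]  nu=[4.4474, 1.7522]  x^+=[0.7470, -0.0269]  P^+=[0.1245 0.0099; 0.0099 0.0881]
step 4: x^-=[0.7030, -0.1128]  P^-=[0.3495 -0.0003; -0.0003 0.3635]  S=[0.5557 -0.0486; -0.0486 0.4847]  K=[0.6385 0.1067; -0.0729 0.7426]  nu=[1.5733, 1.9806]  x^+=[1.9189, 1.2432]  P^+=[0.1241 0.0098; 0.0098 0.0880]
step 5: x^-=[1.7665, 1.2062]  P^-=[0.3492 -0.0003; -0.0003 0.3634]  S=[0.5553 -0.0486; -0.0486 0.4846]  K=[0.6382 0.1067; -0.0729 0.7425]  nu=[-3.0632, -1.9922]  x^+=[-0.4012, -0.0498]  P^+=[0.1241 0.0098; 0.0098 0.0880]

P_post[1,0] = 0.0098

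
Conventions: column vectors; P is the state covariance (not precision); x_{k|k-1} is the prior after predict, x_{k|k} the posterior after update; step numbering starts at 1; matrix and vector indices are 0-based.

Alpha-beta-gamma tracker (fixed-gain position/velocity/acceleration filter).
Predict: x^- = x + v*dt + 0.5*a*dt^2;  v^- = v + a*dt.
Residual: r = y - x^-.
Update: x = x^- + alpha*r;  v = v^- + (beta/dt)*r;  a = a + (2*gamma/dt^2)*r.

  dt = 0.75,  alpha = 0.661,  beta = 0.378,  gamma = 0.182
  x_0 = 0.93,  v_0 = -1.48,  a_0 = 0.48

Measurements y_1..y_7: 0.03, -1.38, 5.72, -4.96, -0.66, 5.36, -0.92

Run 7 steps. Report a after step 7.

step 1: x_pred=-0.0450  r=0.0750  x^+=0.0046  v^+=-1.0822  a^+=0.5285
step 2: x_pred=-0.6584  r=-0.7216  x^+=-1.1354  v^+=-1.0495  a^+=0.0616
step 3: x_pred=-1.9052  r=7.6252  x^+=3.1351  v^+=2.8398  a^+=4.9959
step 4: x_pred=6.6700  r=-11.6300  x^+=-1.0174  v^+=0.7252  a^+=-2.5300
step 5: x_pred=-1.1851  r=0.5251  x^+=-0.8380  v^+=-0.9076  a^+=-2.1902
step 6: x_pred=-2.1347  r=7.4947  x^+=2.8193  v^+=1.2270  a^+=2.6597
step 7: x_pred=4.4876  r=-5.4076  x^+=0.9132  v^+=0.4964  a^+=-0.8396

a_post = -0.8396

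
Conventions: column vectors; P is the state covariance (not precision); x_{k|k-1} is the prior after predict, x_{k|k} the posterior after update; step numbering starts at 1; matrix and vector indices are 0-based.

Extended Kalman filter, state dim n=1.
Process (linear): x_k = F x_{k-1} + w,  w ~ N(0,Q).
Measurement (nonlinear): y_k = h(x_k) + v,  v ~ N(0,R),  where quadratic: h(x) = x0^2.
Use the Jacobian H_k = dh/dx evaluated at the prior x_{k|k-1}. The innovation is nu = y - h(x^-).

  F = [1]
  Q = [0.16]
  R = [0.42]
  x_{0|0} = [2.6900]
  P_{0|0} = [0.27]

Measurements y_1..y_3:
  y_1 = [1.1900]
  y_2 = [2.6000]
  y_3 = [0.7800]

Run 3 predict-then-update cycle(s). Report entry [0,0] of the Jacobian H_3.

step 1: x^-=[2.6900]  P^-=[0.4300]  H_jac=[5.3800]  S=[12.8661]  K=[0.1798]  nu=[-6.0461]  x^+=[1.6029]  P^+=[0.0140]
step 2: x^-=[1.6029]  P^-=[0.1740]  H_jac=[3.2058]  S=[2.2085]  K=[0.2526]  nu=[0.0308]  x^+=[1.6107]  P^+=[0.0331]
step 3: x^-=[1.6107]  P^-=[0.1931]  H_jac=[3.2213]  S=[2.4237]  K=[0.2566]  nu=[-1.8142]  x^+=[1.1451]  P^+=[0.0335]

H_jac[0,0] = 3.2213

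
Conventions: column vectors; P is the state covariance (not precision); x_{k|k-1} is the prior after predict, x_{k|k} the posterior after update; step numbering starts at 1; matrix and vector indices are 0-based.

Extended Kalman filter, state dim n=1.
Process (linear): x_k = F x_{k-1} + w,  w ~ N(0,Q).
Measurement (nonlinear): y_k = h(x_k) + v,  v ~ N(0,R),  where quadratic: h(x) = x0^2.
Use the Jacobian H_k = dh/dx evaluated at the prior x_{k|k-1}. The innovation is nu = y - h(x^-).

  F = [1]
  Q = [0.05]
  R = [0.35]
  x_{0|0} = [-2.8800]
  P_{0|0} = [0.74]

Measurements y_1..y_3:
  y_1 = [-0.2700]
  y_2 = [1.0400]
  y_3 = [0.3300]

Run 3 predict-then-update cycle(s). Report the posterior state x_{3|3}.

step 1: x^-=[-2.8800]  P^-=[0.7900]  H_jac=[-5.7600]  S=[26.5603]  K=[-0.1713]  nu=[-8.5644]  x^+=[-1.4127]  P^+=[0.0104]
step 2: x^-=[-1.4127]  P^-=[0.0604]  H_jac=[-2.8254]  S=[0.8323]  K=[-0.2051]  nu=[-0.9558]  x^+=[-1.2167]  P^+=[0.0254]
step 3: x^-=[-1.2167]  P^-=[0.0754]  H_jac=[-2.4334]  S=[0.7965]  K=[-0.2304]  nu=[-1.1504]  x^+=[-0.9517]  P^+=[0.0331]

x_post = [-0.9517]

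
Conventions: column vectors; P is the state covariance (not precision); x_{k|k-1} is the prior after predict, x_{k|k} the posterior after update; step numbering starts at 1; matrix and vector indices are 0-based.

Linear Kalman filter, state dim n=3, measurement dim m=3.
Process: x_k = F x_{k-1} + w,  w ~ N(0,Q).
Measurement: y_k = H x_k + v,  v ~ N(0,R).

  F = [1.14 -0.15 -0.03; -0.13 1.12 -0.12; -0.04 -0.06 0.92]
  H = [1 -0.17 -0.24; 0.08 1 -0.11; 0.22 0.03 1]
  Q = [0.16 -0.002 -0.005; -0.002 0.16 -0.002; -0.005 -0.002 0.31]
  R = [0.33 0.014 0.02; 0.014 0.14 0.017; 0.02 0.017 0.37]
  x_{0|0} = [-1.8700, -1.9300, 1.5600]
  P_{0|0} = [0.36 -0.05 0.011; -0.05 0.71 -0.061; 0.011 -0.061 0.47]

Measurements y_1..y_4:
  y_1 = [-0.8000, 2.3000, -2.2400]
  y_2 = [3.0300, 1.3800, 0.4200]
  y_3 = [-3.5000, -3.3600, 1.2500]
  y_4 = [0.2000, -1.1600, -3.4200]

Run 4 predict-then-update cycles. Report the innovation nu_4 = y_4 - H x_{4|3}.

step 1: x^-=[-1.8891, -2.1057, 1.6258]  P^-=[0.6601 -0.2383 -0.0050; -0.2383 1.0948 -0.1624; -0.0050 -0.1624 0.7166]  S=[1.1331 -0.2988 0.0134; -0.2988 1.2454 -0.2325; 0.0134 -0.2325 1.1045]  K=[0.6240 0.0232 0.1178; -0.1152 0.8535 0.0163; -0.1706 -0.1191 0.6204]  nu=[1.1213, 4.7357, -3.3870]  x^+=[-1.4781, 1.7518, -1.2311]  P^+=[0.2108 -0.0018 0.0101; -0.0018 0.1199 0.0150; 0.0101 0.0150 0.2214]
step 2: x^-=[-1.9109, 2.3019, -1.1786]  P^-=[0.4368 -0.0564 -0.0109; -0.0564 0.3140 -0.0189; -0.0109 -0.0189 0.4958]  S=[0.8274 -0.0414 -0.0111; -0.0414 0.4581 -0.0524; -0.0111 -0.0524 0.8805]  K=[0.5450 0.0167 0.1027; -0.0934 0.6733 0.0140; -0.1514 -0.1129 0.5511]  nu=[5.0494, -0.8987, 1.9500]  x^+=[1.0259, 1.2528, -0.7672]  P^+=[0.1839 -0.0020 0.0088; -0.0020 0.0947 0.0124; 0.0088 0.0124 0.1966]
step 3: x^-=[1.0047, 1.3619, -0.8221]  P^-=[0.4015 -0.0484 -0.0103; -0.0484 0.2823 -0.0172; -0.0103 -0.0172 0.4751]  S=[0.7870 -0.0320 -0.0135; -0.0320 0.4268 -0.0482; -0.0135 -0.0482 0.8585]  K=[0.5260 0.0149 0.0983; -0.0906 0.6514 0.0126; -0.1496 -0.1147 0.5413]  nu=[-4.4704, -4.8927, 1.8102]  x^+=[-1.2420, -1.3972, 1.3881]  P^+=[0.1774 -0.0022 0.0082; -0.0022 0.0916 0.0116; 0.0082 0.0116 0.1932]
step 4: x^-=[-1.2480, -1.5700, 1.4105]  P^-=[0.3930 -0.0471 -0.0105; -0.0471 0.2784 -0.0173; -0.0105 -0.0173 0.4722]  S=[0.7779 -0.0306 -0.0148; -0.0306 0.4231 -0.0480; -0.0148 -0.0480 0.8552]  K=[0.5212 0.0146 0.0970; -0.0902 0.6485 0.0122; -0.1496 -0.1153 0.5398]  nu=[1.5196, 0.6650, -4.5089]  x^+=[-0.8839, -1.3310, -1.3275]  P^+=[0.1757 -0.0022 0.0080; -0.0022 0.0912 0.0115; 0.0080 0.0115 0.1927]

innov = [1.5196, 0.6650, -4.5089]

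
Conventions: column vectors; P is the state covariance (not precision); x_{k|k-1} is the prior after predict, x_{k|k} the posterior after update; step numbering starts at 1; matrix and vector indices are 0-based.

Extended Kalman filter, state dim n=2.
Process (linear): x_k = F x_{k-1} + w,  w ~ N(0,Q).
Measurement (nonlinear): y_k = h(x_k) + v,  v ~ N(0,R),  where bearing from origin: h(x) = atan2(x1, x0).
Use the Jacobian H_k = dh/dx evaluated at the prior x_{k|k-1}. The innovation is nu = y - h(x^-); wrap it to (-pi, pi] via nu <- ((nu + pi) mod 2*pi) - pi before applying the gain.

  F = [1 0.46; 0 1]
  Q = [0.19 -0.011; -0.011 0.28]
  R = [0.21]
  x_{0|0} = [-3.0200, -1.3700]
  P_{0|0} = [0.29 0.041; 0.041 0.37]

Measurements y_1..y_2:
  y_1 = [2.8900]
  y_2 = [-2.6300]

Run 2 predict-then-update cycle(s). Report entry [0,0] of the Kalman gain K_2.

K[0,0] = -0.1709

step 1: x^-=[-3.6502, -1.3700]  P^-=[0.5960 0.2002; 0.2002 0.6500]  H_jac=[0.0901 -0.2401]  S=[0.2437]  K=[0.0232; -0.5665]  nu=[-0.6106]  x^+=[-3.6643, -1.0240]  P^+=[0.5959 0.2034; 0.2034 0.5718]
step 2: x^-=[-4.1354, -1.0240]  P^-=[1.0940 0.4554; 0.4554 0.8518]  H_jac=[0.0564 -0.2278]  S=[0.2460]  K=[-0.1709; -0.6845]  nu=[0.2688]  x^+=[-4.1813, -1.2081]  P^+=[1.0868 0.4266; 0.4266 0.7365]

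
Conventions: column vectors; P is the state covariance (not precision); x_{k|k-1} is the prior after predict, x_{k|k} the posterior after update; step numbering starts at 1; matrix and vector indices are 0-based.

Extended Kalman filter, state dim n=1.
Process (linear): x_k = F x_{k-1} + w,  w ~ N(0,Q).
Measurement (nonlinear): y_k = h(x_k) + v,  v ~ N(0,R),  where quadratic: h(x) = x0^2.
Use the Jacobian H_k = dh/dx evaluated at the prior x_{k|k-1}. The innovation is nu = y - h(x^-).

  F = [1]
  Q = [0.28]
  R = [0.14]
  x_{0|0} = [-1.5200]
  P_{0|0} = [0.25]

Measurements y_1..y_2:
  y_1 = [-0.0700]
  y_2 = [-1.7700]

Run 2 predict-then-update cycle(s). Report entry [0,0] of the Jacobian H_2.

step 1: x^-=[-1.5200]  P^-=[0.5300]  H_jac=[-3.0400]  S=[5.0380]  K=[-0.3198]  nu=[-2.3804]  x^+=[-0.7587]  P^+=[0.0147]
step 2: x^-=[-0.7587]  P^-=[0.2947]  H_jac=[-1.5175]  S=[0.8187]  K=[-0.5463]  nu=[-2.3457]  x^+=[0.5227]  P^+=[0.0504]

H_jac[0,0] = -1.5175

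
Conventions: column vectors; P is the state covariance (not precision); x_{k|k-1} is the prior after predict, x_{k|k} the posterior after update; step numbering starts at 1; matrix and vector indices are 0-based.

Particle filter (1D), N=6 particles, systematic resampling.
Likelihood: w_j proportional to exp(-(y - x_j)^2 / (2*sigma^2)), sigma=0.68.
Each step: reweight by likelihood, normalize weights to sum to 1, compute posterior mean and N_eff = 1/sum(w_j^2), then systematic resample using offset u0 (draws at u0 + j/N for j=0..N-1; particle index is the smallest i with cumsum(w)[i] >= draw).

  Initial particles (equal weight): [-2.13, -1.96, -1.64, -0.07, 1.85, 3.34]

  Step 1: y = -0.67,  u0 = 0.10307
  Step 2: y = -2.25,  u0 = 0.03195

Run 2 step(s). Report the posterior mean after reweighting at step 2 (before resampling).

post_mean = -1.7566

step 1: w=[0.0764, 0.1267, 0.2770, 0.5191, 0.0008, 0.0000]  mean=-0.9003  Neff=2.7169  idx=[1, 2, 2, 3, 3, 3]
step 2: w=[0.4026, 0.2948, 0.2948, 0.0026, 0.0026, 0.0026]  mean=-1.7566  Neff=2.9767  idx=[0, 0, 0, 1, 2, 2]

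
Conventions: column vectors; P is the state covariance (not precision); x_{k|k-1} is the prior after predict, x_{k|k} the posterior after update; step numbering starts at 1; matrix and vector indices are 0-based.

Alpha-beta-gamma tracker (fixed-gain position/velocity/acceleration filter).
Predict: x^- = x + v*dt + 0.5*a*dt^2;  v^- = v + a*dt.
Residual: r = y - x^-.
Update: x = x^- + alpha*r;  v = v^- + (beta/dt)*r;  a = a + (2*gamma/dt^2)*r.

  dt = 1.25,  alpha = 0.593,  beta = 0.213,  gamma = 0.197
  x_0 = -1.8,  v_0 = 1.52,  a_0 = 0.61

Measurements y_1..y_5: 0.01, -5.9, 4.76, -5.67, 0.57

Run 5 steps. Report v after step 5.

step 1: x_pred=0.5766  r=-0.5666  x^+=0.2406  v^+=2.1860  a^+=0.4671
step 2: x_pred=3.3380  r=-9.2380  x^+=-2.1401  v^+=1.1957  a^+=-1.8623
step 3: x_pred=-2.1004  r=6.8604  x^+=1.9678  v^+=0.0368  a^+=-0.1324
step 4: x_pred=1.9104  r=-7.5804  x^+=-2.5848  v^+=-1.4204  a^+=-2.0439
step 5: x_pred=-5.9570  r=6.5270  x^+=-2.0865  v^+=-2.8630  a^+=-0.3980

v_post = -2.8630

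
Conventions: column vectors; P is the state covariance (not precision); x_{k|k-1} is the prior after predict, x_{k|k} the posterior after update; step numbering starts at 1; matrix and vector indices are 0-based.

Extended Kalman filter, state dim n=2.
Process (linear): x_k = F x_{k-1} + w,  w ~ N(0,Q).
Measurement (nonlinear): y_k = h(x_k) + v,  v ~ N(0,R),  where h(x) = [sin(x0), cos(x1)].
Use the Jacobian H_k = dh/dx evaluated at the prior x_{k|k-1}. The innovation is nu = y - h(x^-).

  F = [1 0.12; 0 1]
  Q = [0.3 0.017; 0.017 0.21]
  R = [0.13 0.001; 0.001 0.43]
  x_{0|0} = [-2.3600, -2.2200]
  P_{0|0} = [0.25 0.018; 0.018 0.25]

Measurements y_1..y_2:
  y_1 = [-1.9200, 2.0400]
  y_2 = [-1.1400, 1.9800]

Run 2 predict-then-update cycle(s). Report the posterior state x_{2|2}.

x_post = [-1.4188, -0.1511]

step 1: x^-=[-2.6264, -2.2200]  P^-=[0.5579 0.0650; 0.0650 0.4600]  H_jac=[-0.8702 0.0000; 0.0000 0.7966]  S=[0.5525 -0.0441; -0.0441 0.7219]  K=[-0.8773 0.0182; -0.0622 0.5038]  nu=[-1.4273, 2.6446]  x^+=[-1.3261, -0.7989]  P^+=[0.1310 0.0087; 0.0087 0.2719]
step 2: x^-=[-1.4220, -0.7989]  P^-=[0.4370 0.0583; 0.0583 0.4819]  H_jac=[0.1483 0.0000; 0.0000 0.7166]  S=[0.1396 0.0072; 0.0072 0.6774]  K=[0.4612 0.0568; 0.0357 0.5093]  nu=[-0.1511, 1.2825]  x^+=[-1.4188, -0.1511]  P^+=[0.4048 0.0347; 0.0347 0.3057]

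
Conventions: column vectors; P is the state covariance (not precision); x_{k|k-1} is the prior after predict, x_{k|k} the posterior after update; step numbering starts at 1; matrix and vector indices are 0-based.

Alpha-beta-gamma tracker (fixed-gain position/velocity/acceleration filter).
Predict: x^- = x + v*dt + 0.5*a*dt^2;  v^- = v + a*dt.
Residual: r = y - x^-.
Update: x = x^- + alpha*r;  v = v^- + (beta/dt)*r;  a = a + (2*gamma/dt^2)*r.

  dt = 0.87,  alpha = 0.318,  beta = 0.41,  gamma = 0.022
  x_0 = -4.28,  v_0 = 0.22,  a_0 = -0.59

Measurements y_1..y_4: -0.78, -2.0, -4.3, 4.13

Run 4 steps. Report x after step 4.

x_post = -0.7412

step 1: x_pred=-4.3119  r=3.5319  x^+=-3.1887  v^+=1.3712  a^+=-0.3847
step 2: x_pred=-2.1414  r=0.1414  x^+=-2.0965  v^+=1.1031  a^+=-0.3765
step 3: x_pred=-1.2792  r=-3.0208  x^+=-2.2398  v^+=-0.6480  a^+=-0.5521
step 4: x_pred=-3.0125  r=7.1425  x^+=-0.7412  v^+=2.2377  a^+=-0.1369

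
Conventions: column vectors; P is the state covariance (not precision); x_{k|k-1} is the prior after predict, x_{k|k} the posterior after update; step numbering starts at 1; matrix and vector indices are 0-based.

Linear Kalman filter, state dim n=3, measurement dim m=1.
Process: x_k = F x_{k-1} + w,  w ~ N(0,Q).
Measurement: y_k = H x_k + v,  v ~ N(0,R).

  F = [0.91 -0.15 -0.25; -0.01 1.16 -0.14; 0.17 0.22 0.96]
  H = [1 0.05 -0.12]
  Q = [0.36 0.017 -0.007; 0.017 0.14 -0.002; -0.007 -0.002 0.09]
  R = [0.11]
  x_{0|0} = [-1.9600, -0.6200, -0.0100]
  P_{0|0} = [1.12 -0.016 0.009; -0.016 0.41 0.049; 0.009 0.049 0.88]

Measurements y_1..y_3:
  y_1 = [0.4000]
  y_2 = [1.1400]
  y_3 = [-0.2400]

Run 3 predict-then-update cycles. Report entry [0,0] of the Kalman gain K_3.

K[0,0] = 0.7890

step 1: x^-=[-1.6881, -0.6982, -0.4792]  P^-=[1.3556 -0.0650 -0.0635; -0.0650 0.6935 0.0321; -0.0635 0.0321 0.9757]  S=[1.4898]  K=[0.9129; -0.0229; -0.1202]  nu=[2.0655]  x^+=[0.1975, -0.7455, -0.7274]  P^+=[0.1141 -0.0338 0.0999; -0.0338 0.6928 0.0280; 0.0999 0.0280 0.9541]
step 2: x^-=[0.4734, -0.7649, -0.8287]  P^-=[0.4956 -0.1269 -0.1697; -0.1269 1.0829 0.0667; -0.1697 0.0667 1.0481]  S=[0.6506]  K=[0.7833; -0.1242; -0.4490]  nu=[0.6054]  x^+=[0.9476, -0.8401, -1.1005]  P^+=[0.0964 -0.0636 0.0591; -0.0636 1.0728 0.0305; 0.0591 0.0305 0.9169]
step 3: x^-=[1.2634, -0.8299, -1.0803]  P^-=[0.5141 -0.2213 -0.2156; -0.2213 1.5933 0.1670; -0.2156 0.1670 1.0172]  S=[0.6703]  K=[0.7890; -0.2412; -0.4913]  nu=[-1.5916]  x^+=[0.0077, -0.4460, -0.2983]  P^+=[0.0968 -0.0937 0.0442; -0.0937 1.5543 0.0876; 0.0442 0.0876 0.8554]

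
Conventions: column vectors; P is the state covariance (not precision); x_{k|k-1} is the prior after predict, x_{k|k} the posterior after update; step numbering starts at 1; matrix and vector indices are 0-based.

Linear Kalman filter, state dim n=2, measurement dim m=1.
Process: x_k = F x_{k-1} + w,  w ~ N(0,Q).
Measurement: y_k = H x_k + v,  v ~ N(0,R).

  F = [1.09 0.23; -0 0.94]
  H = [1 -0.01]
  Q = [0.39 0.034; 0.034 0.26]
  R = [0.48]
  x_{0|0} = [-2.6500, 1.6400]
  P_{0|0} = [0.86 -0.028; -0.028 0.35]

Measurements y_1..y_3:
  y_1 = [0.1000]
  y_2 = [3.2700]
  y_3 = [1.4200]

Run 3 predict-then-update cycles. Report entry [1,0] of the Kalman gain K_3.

step 1: x^-=[-2.5113, 1.5416]  P^-=[1.4162 0.0810; 0.0810 0.5693]  S=[1.8947]  K=[0.7471; 0.0397]  nu=[2.6267]  x^+=[-0.5490, 1.6460]  P^+=[0.3588 0.0247; 0.0247 0.5663]
step 2: x^-=[-0.2198, 1.5472]  P^-=[0.8587 0.1818; 0.1818 0.7604]  S=[1.3351]  K=[0.6418; 0.1305]  nu=[3.5053]  x^+=[2.0298, 2.0045]  P^+=[0.3088 0.0700; 0.0700 0.7376]
step 3: x^-=[2.6736, 1.8842]  P^-=[0.8310 0.2652; 0.2652 0.9118]  S=[1.3057]  K=[0.6344; 0.1961]  nu=[-1.2347]  x^+=[1.8903, 1.6421]  P^+=[0.3055 0.1028; 0.1028 0.8616]

K[1,0] = 0.1961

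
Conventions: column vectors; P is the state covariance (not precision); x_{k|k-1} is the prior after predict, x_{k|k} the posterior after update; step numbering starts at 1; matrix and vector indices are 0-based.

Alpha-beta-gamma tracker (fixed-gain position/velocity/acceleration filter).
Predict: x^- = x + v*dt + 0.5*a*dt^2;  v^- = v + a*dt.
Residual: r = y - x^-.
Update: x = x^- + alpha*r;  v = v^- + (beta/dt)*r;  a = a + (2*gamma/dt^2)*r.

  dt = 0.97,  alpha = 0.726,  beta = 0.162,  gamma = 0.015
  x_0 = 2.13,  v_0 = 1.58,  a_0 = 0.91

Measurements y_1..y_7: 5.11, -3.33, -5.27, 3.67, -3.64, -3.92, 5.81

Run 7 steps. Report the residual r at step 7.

step 1: x_pred=4.0907  r=1.0193  x^+=4.8307  v^+=2.6329  a^+=0.9425
step 2: x_pred=7.8281  r=-11.1581  x^+=-0.2727  v^+=1.6836  a^+=0.5867
step 3: x_pred=1.6365  r=-6.9065  x^+=-3.3776  v^+=1.0993  a^+=0.3665
step 4: x_pred=-2.1389  r=5.8089  x^+=2.0784  v^+=2.4250  a^+=0.5517
step 5: x_pred=4.6902  r=-8.3302  x^+=-1.3575  v^+=1.5689  a^+=0.2861
step 6: x_pred=0.2990  r=-4.2190  x^+=-2.7640  v^+=1.1419  a^+=0.1516
step 7: x_pred=-1.5850  r=7.3950  x^+=3.7838  v^+=2.5240  a^+=0.3874

resid = 7.3950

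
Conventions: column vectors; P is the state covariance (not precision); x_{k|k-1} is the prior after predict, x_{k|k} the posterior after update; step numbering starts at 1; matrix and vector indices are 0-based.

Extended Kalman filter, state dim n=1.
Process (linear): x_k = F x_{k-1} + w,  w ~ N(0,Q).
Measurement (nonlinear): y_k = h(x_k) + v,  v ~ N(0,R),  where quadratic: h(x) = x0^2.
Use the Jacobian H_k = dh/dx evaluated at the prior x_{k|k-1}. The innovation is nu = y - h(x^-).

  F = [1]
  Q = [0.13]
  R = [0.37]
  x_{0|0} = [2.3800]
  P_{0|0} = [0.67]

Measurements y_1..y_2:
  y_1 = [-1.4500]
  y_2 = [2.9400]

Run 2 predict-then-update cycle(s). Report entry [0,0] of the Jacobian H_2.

H_jac[0,0] = 1.8306

step 1: x^-=[2.3800]  P^-=[0.8000]  H_jac=[4.7600]  S=[18.4961]  K=[0.2059]  nu=[-7.1144]  x^+=[0.9153]  P^+=[0.0160]
step 2: x^-=[0.9153]  P^-=[0.1460]  H_jac=[1.8306]  S=[0.8592]  K=[0.3110]  nu=[2.1023]  x^+=[1.5692]  P^+=[0.0629]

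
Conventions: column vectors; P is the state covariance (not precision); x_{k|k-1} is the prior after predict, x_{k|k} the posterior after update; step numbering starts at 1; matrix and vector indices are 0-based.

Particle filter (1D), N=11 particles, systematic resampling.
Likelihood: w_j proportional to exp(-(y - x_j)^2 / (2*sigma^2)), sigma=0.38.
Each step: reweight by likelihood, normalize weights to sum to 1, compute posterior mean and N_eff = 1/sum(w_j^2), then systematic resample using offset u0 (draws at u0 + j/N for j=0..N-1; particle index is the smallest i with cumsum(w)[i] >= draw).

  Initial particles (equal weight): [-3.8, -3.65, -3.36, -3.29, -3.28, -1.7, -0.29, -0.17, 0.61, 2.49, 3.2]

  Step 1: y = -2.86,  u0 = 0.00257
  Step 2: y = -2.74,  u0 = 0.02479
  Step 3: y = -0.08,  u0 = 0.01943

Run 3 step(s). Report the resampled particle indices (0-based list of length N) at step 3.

step 1: w=[0.0282, 0.0693, 0.2531, 0.3171, 0.3266, 0.0057, 0.0000, 0.0000, 0.0000, 0.0000, 0.0000]  mean=-3.3347  Neff=3.6114  idx=[0, 1, 2, 2, 3, 3, 3, 3, 4, 4, 4]
step 2: w=[0.0066, 0.0183, 0.0852, 0.0852, 0.1131, 0.1131, 0.1131, 0.1131, 0.1174, 0.1174, 0.1174]  mean=-3.3084  Neff=9.3079  idx=[1, 3, 4, 4, 5, 6, 7, 8, 8, 9, 10]
step 3: w=[0.0000, 0.0203, 0.0980, 0.0980, 0.0980, 0.0980, 0.0980, 0.1224, 0.1224, 0.1224, 0.1224]  mean=-3.2865  Neff=9.2279  idx=[1, 2, 3, 4, 5, 6, 7, 8, 8, 9, 10]

resampled_idx = [1, 2, 3, 4, 5, 6, 7, 8, 8, 9, 10]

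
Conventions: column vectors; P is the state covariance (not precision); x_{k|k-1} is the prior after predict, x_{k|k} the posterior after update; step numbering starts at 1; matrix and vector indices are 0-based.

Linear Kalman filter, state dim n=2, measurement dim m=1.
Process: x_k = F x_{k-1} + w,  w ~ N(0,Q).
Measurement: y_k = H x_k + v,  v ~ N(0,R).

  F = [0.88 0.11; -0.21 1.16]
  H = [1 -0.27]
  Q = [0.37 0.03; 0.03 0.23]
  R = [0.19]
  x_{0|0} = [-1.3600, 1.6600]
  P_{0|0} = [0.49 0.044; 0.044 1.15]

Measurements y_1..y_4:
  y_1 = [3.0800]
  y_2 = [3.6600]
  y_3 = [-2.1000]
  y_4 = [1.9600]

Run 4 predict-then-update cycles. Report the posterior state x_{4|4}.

x_post = [1.1097, -0.4530]

step 1: x^-=[-1.0142, 2.2112]  P^-=[0.7719 0.1301; 0.1301 1.7776]  S=[1.0212]  K=[0.7214; -0.3426]  nu=[4.6912]  x^+=[2.3703, 0.6040]  P^+=[0.2404 0.3825; 0.3825 1.6577]
step 2: x^-=[2.1523, 0.2029]  P^-=[0.6502 0.5787; 0.5787 2.2849]  S=[0.6943]  K=[0.7115; -0.0550]  nu=[1.5625]  x^+=[3.2640, 0.1169]  P^+=[0.2988 0.6059; 0.6059 2.2828]
step 3: x^-=[2.8852, -0.5498]  P^-=[0.7463 0.8706; 0.8706 3.0197]  S=[0.6863]  K=[0.7449; 0.0805]  nu=[-5.1336]  x^+=[-0.9389, -0.9631]  P^+=[0.3655 0.8294; 0.8294 3.0153]
step 4: x^-=[-0.9321, -0.9201]  P^-=[0.8501 1.1747; 1.1747 3.8994]  S=[0.6900]  K=[0.7723; 0.1767]  nu=[2.6437]  x^+=[1.1097, -0.4530]  P^+=[0.4385 1.0806; 1.0806 3.8779]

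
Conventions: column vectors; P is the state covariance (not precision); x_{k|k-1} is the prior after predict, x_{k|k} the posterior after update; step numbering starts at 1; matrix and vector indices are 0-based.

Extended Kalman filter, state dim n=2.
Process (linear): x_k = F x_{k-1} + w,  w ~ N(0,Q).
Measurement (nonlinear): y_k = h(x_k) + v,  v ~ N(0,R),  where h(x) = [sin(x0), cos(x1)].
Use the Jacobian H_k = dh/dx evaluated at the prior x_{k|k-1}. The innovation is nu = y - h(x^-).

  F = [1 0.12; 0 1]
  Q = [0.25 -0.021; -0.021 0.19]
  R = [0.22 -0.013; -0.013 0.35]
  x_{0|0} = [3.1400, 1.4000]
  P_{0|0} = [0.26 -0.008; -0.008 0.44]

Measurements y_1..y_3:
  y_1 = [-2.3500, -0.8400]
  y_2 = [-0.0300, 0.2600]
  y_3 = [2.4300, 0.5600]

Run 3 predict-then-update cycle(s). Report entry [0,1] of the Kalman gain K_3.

step 1: x^-=[3.3080, 1.4000]  P^-=[0.5144 0.0238; 0.0238 0.6300]  H_jac=[-0.9862 0.0000; 0.0000 -0.9854]  S=[0.7203 0.0101; 0.0101 0.9618]  K=[-0.7041 -0.0170; -0.0235 -0.6452]  nu=[-2.1844, -1.0100]  x^+=[4.8631, 2.1030]  P^+=[0.1568 -0.0033; -0.0033 0.2289]
step 2: x^-=[5.1154, 2.1030]  P^-=[0.4094 0.0032; 0.0032 0.4189]  H_jac=[0.3922 0.0000; 0.0000 -0.8617]  S=[0.2830 -0.0141; -0.0141 0.6610]  K=[0.5678 0.0079; -0.0228 -0.5465]  nu=[0.8899, 0.7675]  x^+=[5.6268, 1.6634]  P^+=[0.3182 0.0053; 0.0053 0.2216]
step 3: x^-=[5.8264, 1.6634]  P^-=[0.5727 0.0109; 0.0109 0.4116]  H_jac=[0.8975 0.0000; 0.0000 -0.9957]  S=[0.6813 -0.0228; -0.0228 0.7581]  K=[0.7547 0.0083; -0.0037 -0.5408]  nu=[2.8711, 0.6524]  x^+=[7.9986, 1.3000]  P^+=[0.1849 0.0069; 0.0069 0.1900]

K[0,1] = 0.0083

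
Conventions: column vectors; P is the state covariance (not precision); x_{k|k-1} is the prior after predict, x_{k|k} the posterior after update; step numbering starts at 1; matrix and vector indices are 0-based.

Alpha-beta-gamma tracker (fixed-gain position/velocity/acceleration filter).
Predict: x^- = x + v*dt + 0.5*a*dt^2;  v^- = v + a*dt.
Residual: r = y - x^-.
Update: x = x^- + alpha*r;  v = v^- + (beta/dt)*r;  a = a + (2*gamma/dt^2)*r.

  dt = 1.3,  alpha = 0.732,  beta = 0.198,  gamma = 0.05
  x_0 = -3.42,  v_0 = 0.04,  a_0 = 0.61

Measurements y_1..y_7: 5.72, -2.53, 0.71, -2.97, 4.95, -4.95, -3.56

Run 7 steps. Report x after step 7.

x_post = -3.0061

step 1: x_pred=-2.8525  r=8.5725  x^+=3.4226  v^+=2.1387  a^+=1.1173
step 2: x_pred=7.1469  r=-9.6769  x^+=0.0634  v^+=2.1172  a^+=0.5447
step 3: x_pred=3.2760  r=-2.5660  x^+=1.3977  v^+=2.4344  a^+=0.3928
step 4: x_pred=4.8944  r=-7.8644  x^+=-0.8623  v^+=1.7473  a^+=-0.0725
step 5: x_pred=1.3479  r=3.6021  x^+=3.9846  v^+=2.2016  a^+=0.1406
step 6: x_pred=6.9656  r=-11.9156  x^+=-1.7566  v^+=0.5696  a^+=-0.5645
step 7: x_pred=-1.4931  r=-2.0669  x^+=-3.0061  v^+=-0.4790  a^+=-0.6868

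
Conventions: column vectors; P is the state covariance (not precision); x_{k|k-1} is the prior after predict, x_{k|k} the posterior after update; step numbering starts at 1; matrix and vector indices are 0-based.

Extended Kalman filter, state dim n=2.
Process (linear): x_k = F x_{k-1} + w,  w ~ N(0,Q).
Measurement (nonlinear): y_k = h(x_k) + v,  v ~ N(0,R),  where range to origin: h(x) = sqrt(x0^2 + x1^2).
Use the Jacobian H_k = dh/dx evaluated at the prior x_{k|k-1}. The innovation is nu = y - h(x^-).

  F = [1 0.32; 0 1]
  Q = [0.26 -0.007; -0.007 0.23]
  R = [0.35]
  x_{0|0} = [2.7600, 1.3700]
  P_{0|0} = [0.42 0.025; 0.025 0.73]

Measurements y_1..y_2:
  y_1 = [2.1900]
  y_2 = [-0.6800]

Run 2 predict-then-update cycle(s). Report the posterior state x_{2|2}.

step 1: x^-=[3.1984, 1.3700]  P^-=[0.7708 0.2516; 0.2516 0.9600]  H_jac=[0.9192 0.3937]  S=[1.3322]  K=[0.6062; 0.4573]  nu=[-1.2895]  x^+=[2.4168, 0.7803]  P^+=[0.2812 -0.1177; -0.1177 0.6814]
step 2: x^-=[2.6665, 0.7803]  P^-=[0.5357 0.0933; 0.0933 0.9114]  H_jac=[0.9598 0.2809]  S=[0.9656]  K=[0.5596; 0.3578]  nu=[-3.4583]  x^+=[0.7314, -0.4572]  P^+=[0.2333 -0.1000; -0.1000 0.7877]

x_post = [0.7314, -0.4572]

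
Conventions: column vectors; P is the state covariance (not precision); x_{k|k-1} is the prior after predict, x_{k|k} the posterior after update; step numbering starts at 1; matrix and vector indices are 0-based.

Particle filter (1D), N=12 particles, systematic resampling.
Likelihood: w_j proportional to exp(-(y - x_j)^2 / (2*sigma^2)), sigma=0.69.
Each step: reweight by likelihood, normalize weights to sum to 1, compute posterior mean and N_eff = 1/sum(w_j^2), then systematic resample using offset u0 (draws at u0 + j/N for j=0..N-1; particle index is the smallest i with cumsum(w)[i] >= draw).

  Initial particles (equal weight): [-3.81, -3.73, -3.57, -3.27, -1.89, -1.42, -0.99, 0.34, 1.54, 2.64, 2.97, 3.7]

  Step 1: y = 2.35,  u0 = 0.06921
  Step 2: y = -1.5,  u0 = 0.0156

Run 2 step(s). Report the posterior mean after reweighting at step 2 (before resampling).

post_mean = 1.5407

step 1: w=[0.0000, 0.0000, 0.0000, 0.0000, 0.0000, 0.0000, 0.0000, 0.0064, 0.2234, 0.4074, 0.2972, 0.0656]  mean=2.5472  Neff=3.2411  idx=[8, 8, 9, 9, 9, 9, 9, 10, 10, 10, 10, 11]
step 2: w=[0.4997, 0.4997, 0.0001, 0.0001, 0.0001, 0.0001, 0.0001, 0.0000, 0.0000, 0.0000, 0.0000, 0.0000]  mean=1.5407  Neff=2.0026  idx=[0, 0, 0, 0, 0, 0, 1, 1, 1, 1, 1, 1]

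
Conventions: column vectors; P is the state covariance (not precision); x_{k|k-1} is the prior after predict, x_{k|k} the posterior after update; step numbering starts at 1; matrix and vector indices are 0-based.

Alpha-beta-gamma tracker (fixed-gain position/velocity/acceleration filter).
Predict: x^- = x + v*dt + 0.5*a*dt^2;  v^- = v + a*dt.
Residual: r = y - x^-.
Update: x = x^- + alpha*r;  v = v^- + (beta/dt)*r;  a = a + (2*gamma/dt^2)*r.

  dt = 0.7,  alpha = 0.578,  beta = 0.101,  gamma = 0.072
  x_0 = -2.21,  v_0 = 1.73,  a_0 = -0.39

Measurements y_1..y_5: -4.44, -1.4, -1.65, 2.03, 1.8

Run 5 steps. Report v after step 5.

v_post = 0.1186

step 1: x_pred=-1.0946  r=-3.3455  x^+=-3.0282  v^+=0.9743  a^+=-1.3732
step 2: x_pred=-2.6826  r=1.2826  x^+=-1.9413  v^+=0.1982  a^+=-0.9962
step 3: x_pred=-2.0466  r=0.3966  x^+=-1.8174  v^+=-0.4420  a^+=-0.8797
step 4: x_pred=-2.3423  r=4.3723  x^+=0.1849  v^+=-0.4269  a^+=0.4053
step 5: x_pred=-0.0146  r=1.8146  x^+=1.0342  v^+=0.1186  a^+=0.9385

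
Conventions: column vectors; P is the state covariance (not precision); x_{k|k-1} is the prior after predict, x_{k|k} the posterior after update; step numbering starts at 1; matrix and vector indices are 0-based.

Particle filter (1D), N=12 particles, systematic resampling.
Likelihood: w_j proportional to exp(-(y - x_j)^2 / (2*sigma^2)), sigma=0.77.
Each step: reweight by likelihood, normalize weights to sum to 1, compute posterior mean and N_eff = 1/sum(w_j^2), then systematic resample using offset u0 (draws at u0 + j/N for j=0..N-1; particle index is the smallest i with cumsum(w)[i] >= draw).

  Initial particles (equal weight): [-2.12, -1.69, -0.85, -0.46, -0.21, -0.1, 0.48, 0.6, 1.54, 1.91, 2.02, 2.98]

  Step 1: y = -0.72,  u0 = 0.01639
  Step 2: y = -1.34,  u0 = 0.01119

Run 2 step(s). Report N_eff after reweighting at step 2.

N_eff = 9.6223

step 1: w=[0.0412, 0.0974, 0.2122, 0.2033, 0.1729, 0.1557, 0.0639, 0.0495, 0.0029, 0.0006, 0.0004, 0.0000]  mean=-0.5109  Neff=6.3205  idx=[0, 1, 2, 2, 2, 3, 3, 4, 4, 5, 5, 6]
step 2: w=[0.0953, 0.1436, 0.1300, 0.1300, 0.1300, 0.0829, 0.0829, 0.0542, 0.0542, 0.0435, 0.0435, 0.0097]  mean=-0.8793  Neff=9.6223  idx=[0, 0, 1, 2, 2, 3, 4, 4, 5, 6, 7, 9]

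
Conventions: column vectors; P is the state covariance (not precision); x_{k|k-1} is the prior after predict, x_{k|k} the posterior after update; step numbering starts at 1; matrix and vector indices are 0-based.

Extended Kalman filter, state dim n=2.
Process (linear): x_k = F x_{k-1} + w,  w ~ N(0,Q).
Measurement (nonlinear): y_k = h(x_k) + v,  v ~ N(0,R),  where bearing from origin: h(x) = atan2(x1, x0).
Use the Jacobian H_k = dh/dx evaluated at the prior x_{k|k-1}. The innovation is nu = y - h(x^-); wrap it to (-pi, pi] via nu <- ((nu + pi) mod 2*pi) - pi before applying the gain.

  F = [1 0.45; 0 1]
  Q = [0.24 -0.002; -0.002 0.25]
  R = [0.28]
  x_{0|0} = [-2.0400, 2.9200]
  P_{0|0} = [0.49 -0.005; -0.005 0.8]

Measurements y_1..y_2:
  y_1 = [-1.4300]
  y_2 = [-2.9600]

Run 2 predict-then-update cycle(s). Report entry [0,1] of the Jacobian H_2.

H_jac[0,1] = -0.3040

step 1: x^-=[-0.7260, 2.9200]  P^-=[0.8875 0.3530; 0.3530 1.0500]  H_jac=[-0.3225 -0.0802]  S=[0.3973]  K=[-0.7917; -0.4985]  nu=[3.0387]  x^+=[-3.1316, 1.4053]  P^+=[0.6385 0.1962; 0.1962 0.9513]
step 2: x^-=[-2.4992, 1.4053]  P^-=[1.2477 0.6223; 0.6223 1.2013]  H_jac=[-0.1709 -0.3040]  S=[0.4922]  K=[-0.8178; -0.9582]  nu=[0.6938]  x^+=[-3.0666, 0.7405]  P^+=[0.9186 0.2367; 0.2367 0.7494]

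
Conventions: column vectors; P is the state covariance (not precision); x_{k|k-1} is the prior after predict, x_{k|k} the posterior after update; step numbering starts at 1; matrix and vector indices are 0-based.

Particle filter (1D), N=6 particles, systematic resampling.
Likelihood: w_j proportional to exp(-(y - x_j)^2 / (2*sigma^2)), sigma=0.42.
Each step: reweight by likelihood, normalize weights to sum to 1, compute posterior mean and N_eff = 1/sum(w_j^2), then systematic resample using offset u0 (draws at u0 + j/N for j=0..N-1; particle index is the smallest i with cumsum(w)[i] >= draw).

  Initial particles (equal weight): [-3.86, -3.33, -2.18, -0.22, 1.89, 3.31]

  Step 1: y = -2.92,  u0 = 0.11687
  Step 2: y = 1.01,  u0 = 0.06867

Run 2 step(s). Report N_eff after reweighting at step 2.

step 1: w=[0.0894, 0.6790, 0.2316, 0.0000, 0.0000, 0.0000]  mean=-3.1110  Neff=1.9131  idx=[1, 1, 1, 1, 2, 2]
step 2: w=[0.0000, 0.0000, 0.0000, 0.0000, 0.5000, 0.5000]  mean=-2.1800  Neff=2.0000  idx=[4, 4, 4, 5, 5, 5]

N_eff = 2.0000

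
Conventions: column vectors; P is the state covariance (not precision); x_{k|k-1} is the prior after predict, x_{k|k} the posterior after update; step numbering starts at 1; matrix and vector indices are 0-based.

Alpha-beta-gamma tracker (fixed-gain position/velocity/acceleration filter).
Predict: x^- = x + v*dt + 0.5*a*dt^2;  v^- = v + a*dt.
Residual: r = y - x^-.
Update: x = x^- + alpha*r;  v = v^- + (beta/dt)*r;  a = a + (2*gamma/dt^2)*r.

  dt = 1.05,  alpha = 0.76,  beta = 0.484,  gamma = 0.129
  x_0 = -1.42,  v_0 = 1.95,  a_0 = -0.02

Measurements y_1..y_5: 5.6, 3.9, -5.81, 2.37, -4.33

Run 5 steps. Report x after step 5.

step 1: x_pred=0.6165  r=4.9835  x^+=4.4040  v^+=4.2262  a^+=1.1462
step 2: x_pred=9.4733  r=-5.5733  x^+=5.2376  v^+=2.8607  a^+=-0.1580
step 3: x_pred=8.1542  r=-13.9642  x^+=-2.4586  v^+=-3.7421  a^+=-3.4258
step 4: x_pred=-8.2762  r=10.6462  x^+=-0.1851  v^+=-2.4318  a^+=-0.9345
step 5: x_pred=-3.2536  r=-1.0764  x^+=-4.0717  v^+=-3.9091  a^+=-1.1864

x_post = -4.0717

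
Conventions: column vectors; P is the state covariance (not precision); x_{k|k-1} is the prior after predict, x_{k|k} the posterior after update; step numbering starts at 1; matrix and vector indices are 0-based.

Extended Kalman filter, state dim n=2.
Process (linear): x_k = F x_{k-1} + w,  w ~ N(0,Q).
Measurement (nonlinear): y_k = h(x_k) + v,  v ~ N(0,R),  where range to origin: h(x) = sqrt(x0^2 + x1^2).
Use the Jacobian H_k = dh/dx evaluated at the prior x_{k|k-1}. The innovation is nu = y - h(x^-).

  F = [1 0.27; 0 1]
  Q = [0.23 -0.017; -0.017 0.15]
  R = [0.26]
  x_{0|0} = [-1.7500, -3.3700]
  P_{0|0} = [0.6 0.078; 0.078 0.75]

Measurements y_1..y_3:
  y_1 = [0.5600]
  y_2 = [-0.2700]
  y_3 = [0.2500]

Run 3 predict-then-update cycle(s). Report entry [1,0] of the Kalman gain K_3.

K[1,0] = -0.4808

step 1: x^-=[-2.6599, -3.3700]  P^-=[0.9268 0.2635; 0.2635 0.9000]  H_jac=[-0.6196 -0.7850]  S=[1.4266]  K=[-0.5475; -0.6096]  nu=[-3.7332]  x^+=[-0.6160, -1.0940]  P^+=[0.4992 -0.2127; -0.2127 0.3698]
step 2: x^-=[-0.9114, -1.0940]  P^-=[0.6413 -0.1298; -0.1298 0.5198]  H_jac=[-0.6401 -0.7683]  S=[0.7019]  K=[-0.4427; -0.4506]  nu=[-1.6939]  x^+=[-0.1615, -0.3307]  P^+=[0.5037 -0.2698; -0.2698 0.3773]
step 3: x^-=[-0.2508, -0.3307]  P^-=[0.6155 -0.1850; -0.1850 0.5273]  H_jac=[-0.6042 -0.7968]  S=[0.6414]  K=[-0.3500; -0.4808]  nu=[-0.1651]  x^+=[-0.1930, -0.2514]  P^+=[0.5370 -0.2929; -0.2929 0.3790]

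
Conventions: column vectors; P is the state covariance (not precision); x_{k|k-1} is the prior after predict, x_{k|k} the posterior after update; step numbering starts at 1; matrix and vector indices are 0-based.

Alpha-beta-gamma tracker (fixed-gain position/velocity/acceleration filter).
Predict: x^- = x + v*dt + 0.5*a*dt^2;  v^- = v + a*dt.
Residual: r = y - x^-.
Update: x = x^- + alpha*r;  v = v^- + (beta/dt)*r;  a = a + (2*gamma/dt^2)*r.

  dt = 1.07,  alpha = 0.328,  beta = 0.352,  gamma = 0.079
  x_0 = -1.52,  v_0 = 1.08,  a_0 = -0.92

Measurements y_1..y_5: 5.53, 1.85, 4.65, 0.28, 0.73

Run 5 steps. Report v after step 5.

v_post = -2.5025

step 1: x_pred=-0.8911  r=6.4211  x^+=1.2151  v^+=2.2079  a^+=-0.0339
step 2: x_pred=3.5582  r=-1.7082  x^+=2.9979  v^+=1.6098  a^+=-0.2696
step 3: x_pred=4.5660  r=0.0840  x^+=4.5936  v^+=1.3489  a^+=-0.2580
step 4: x_pred=5.8892  r=-5.6092  x^+=4.0494  v^+=-0.7724  a^+=-1.0321
step 5: x_pred=2.6321  r=-1.9021  x^+=2.0082  v^+=-2.5025  a^+=-1.2946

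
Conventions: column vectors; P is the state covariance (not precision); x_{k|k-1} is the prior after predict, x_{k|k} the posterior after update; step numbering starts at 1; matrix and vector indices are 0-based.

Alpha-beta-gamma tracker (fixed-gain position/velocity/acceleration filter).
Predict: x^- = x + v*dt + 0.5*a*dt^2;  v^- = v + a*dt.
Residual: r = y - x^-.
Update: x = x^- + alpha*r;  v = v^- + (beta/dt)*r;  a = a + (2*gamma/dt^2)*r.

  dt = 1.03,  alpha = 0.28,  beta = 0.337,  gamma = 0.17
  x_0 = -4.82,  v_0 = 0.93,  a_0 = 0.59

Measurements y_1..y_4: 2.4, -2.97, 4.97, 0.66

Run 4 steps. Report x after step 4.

step 1: x_pred=-3.5491  r=5.9491  x^+=-1.8834  v^+=3.4842  a^+=2.4966
step 2: x_pred=3.0296  r=-5.9996  x^+=1.3497  v^+=4.0927  a^+=0.5738
step 3: x_pred=5.8696  r=-0.8996  x^+=5.6177  v^+=4.3894  a^+=0.2855
step 4: x_pred=10.2902  r=-9.6302  x^+=7.5937  v^+=1.5326  a^+=-2.8008

x_post = 7.5937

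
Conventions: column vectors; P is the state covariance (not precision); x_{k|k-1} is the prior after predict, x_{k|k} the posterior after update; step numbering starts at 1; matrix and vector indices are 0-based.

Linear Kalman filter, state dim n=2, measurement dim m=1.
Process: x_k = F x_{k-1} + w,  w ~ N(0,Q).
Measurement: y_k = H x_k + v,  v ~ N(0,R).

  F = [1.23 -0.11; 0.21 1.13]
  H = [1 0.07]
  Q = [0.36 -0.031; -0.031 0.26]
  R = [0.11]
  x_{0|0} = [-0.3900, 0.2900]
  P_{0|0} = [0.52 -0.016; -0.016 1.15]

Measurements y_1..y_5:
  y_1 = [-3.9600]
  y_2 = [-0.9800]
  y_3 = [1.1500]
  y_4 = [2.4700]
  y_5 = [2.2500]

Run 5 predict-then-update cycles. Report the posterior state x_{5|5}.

x_post = [2.7343, -4.1996]

step 1: x^-=[-0.5116, 0.2458]  P^-=[1.1650 -0.0615; -0.0615 1.7438]  S=[1.2749]  K=[0.9104; 0.0475]  nu=[-3.4656]  x^+=[-3.6667, 0.0812]  P^+=[0.1083 -0.1166; -0.1166 1.7409]
step 2: x^-=[-4.5189, -0.6783]  P^-=[0.5765 -0.3788; -0.3788 2.4324]  S=[0.6454]  K=[0.8522; -0.3232]  nu=[3.5864]  x^+=[-1.4627, -1.8373]  P^+=[0.1078 -0.2011; -0.2011 2.3650]
step 3: x^-=[-1.5970, -2.3834]  P^-=[0.6061 -0.5720; -0.5720 3.1891]  S=[0.6517]  K=[0.8687; -0.5351]  nu=[2.9138]  x^+=[0.9342, -3.9426]  P^+=[0.1144 -0.2690; -0.2690 3.0025]
step 4: x^-=[1.5827, -4.2590]  P^-=[0.6422 -0.7424; -0.7424 3.9713]  S=[0.6677]  K=[0.8839; -0.6955]  nu=[1.1854]  x^+=[2.6306, -5.0834]  P^+=[0.1205 -0.3319; -0.3319 3.6483]
step 5: x^-=[3.7948, -5.1919]  P^-=[0.6762 -0.9070; -0.9070 4.7663]  S=[0.6826]  K=[0.8976; -0.8400]  nu=[-1.1813]  x^+=[2.7343, -4.1996]  P^+=[0.1262 -0.3923; -0.3923 4.2847]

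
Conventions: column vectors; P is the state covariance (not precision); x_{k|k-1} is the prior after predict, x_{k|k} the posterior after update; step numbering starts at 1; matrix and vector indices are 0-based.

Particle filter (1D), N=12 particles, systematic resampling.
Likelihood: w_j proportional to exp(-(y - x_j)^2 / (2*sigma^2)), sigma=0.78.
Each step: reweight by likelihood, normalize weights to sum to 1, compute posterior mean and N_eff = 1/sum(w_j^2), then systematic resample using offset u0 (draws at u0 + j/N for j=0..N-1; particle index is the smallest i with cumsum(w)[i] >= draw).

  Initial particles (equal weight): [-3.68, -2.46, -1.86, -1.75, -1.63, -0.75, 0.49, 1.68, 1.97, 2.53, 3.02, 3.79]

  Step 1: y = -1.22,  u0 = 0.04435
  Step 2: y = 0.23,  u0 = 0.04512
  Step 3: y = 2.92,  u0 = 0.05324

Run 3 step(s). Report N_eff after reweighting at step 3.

N_eff = 10.0073

step 1: w=[0.0019, 0.0786, 0.1987, 0.2209, 0.2423, 0.2320, 0.0252, 0.0003, 0.0001, 0.0000, 0.0000, 0.0000]  mean=-1.5127  Neff=4.8158  idx=[1, 2, 2, 3, 3, 3, 4, 4, 4, 5, 5, 5]
step 2: w=[0.0015, 0.0161, 0.0161, 0.0233, 0.0233, 0.0233, 0.0340, 0.0340, 0.0340, 0.2649, 0.2649, 0.2649]  mean=-0.9478  Neff=4.6281  idx=[3, 6, 9, 9, 9, 9, 10, 10, 10, 11, 11, 11]
step 3: w=[0.0001, 0.0003, 0.1000, 0.1000, 0.1000, 0.1000, 0.1000, 0.1000, 0.1000, 0.1000, 0.1000, 0.1000]  mean=-0.7503  Neff=10.0073  idx=[2, 3, 4, 5, 5, 6, 7, 8, 9, 10, 10, 11]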